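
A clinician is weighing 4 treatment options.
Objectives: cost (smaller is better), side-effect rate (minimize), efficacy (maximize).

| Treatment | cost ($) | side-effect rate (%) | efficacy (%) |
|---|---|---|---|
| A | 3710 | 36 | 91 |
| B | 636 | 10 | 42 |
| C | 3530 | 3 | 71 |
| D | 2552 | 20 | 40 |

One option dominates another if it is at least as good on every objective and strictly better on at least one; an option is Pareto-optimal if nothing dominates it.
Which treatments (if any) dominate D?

B

B: cost 636≤2552, side-effect rate 10≤20, efficacy 42≥40 — dominates D.
Others (A, C) are each worse than D on at least one objective.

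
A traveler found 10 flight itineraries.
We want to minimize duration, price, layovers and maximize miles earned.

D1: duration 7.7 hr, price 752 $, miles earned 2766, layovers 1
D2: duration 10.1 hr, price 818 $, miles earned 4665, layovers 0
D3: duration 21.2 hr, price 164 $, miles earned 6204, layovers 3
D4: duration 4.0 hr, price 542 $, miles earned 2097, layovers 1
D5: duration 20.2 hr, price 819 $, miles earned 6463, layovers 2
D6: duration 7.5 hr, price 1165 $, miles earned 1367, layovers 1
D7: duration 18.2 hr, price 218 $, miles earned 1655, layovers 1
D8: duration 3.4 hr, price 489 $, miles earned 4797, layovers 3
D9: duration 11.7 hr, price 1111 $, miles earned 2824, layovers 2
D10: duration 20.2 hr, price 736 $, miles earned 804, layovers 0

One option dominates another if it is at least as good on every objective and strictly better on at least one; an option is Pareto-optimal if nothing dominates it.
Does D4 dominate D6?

D4 vs D6: duration 4.0≤7.5, price 542≤1165, miles earned 2097≥1367, layovers 1≤1 — D4 is at least as good on every objective with at least one strict improvement.

Yes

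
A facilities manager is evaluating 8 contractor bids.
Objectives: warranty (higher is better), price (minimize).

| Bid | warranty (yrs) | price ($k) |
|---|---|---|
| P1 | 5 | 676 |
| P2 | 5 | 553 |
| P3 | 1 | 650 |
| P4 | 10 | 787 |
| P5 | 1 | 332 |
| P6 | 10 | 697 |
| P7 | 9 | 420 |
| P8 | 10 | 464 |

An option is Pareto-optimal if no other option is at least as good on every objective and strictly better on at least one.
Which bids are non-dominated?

P1: dominated by P2 (warranty 5≥5, price 553≤676).
P2: dominated by P7 (warranty 9≥5, price 420≤553).
P3: dominated by P2 (warranty 5≥1, price 553≤650).
P4: dominated by P6 (warranty 10≥10, price 697≤787).
P5: not dominated (best price).
P6: dominated by P8 (warranty 10≥10, price 464≤697).
P7: not dominated.
P8: not dominated.

P5, P7, P8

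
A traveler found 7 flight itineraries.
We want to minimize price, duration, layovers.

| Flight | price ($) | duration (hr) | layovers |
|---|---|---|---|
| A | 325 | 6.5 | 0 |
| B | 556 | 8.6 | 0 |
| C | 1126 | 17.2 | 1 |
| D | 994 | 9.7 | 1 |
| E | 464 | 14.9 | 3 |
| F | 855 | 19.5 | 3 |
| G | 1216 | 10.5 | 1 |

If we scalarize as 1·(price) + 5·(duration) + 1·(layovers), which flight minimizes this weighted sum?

A

A: 1·325 + 5·6.5 + 1·0 = 357.5
B: 1·556 + 5·8.6 + 1·0 = 599.0
C: 1·1126 + 5·17.2 + 1·1 = 1213.0
D: 1·994 + 5·9.7 + 1·1 = 1043.5
E: 1·464 + 5·14.9 + 1·3 = 541.5
F: 1·855 + 5·19.5 + 1·3 = 955.5
G: 1·1216 + 5·10.5 + 1·1 = 1269.5
Lowest: A at 357.5.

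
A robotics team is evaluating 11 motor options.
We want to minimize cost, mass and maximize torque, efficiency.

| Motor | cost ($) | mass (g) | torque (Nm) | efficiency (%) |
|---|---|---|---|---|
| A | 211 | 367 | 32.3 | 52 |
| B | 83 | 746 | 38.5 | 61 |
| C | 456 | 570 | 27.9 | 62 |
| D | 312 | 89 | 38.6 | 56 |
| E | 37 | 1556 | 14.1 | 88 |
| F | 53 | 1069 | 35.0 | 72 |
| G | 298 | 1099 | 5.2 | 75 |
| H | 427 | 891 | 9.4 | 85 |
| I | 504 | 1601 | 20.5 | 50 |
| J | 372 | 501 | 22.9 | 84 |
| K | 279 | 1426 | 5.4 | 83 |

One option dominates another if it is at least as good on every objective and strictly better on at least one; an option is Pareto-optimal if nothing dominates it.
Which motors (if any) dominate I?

A: cost 211≤504, mass 367≤1601, torque 32.3≥20.5, efficiency 52≥50 — dominates I.
B: cost 83≤504, mass 746≤1601, torque 38.5≥20.5, efficiency 61≥50 — dominates I.
C: cost 456≤504, mass 570≤1601, torque 27.9≥20.5, efficiency 62≥50 — dominates I.
D: cost 312≤504, mass 89≤1601, torque 38.6≥20.5, efficiency 56≥50 — dominates I.
F: cost 53≤504, mass 1069≤1601, torque 35.0≥20.5, efficiency 72≥50 — dominates I.
J: cost 372≤504, mass 501≤1601, torque 22.9≥20.5, efficiency 84≥50 — dominates I.
Others (E, G, H, K) are each worse than I on at least one objective.

A, B, C, D, F, J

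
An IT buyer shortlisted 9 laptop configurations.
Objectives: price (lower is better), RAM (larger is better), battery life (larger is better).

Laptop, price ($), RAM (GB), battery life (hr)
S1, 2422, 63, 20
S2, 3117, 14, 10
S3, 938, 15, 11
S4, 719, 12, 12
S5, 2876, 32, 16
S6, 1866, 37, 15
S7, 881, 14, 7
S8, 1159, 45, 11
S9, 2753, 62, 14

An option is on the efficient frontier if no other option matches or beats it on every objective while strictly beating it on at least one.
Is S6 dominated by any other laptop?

No

S1: worse on price (2422 vs 1866).
S2: worse on price (3117 vs 1866).
S3: worse on RAM (15 vs 37).
S4: worse on RAM (12 vs 37).
S5: worse on price (2876 vs 1866).
S7: worse on RAM (14 vs 37).
S8: worse on battery life (11 vs 15).
S9: worse on price (2753 vs 1866).
No option is at least as good as S6 on every objective and strictly better on one.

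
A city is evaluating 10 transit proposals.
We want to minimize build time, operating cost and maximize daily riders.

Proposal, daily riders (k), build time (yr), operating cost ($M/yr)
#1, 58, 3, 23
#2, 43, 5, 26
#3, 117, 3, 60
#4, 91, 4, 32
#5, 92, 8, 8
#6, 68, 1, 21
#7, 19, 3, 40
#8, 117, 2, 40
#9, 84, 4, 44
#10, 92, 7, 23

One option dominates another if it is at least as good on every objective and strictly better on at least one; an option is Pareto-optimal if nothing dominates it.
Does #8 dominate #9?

#8 vs #9: daily riders 117≥84, build time 2≤4, operating cost 40≤44 — #8 is at least as good on every objective with at least one strict improvement.

Yes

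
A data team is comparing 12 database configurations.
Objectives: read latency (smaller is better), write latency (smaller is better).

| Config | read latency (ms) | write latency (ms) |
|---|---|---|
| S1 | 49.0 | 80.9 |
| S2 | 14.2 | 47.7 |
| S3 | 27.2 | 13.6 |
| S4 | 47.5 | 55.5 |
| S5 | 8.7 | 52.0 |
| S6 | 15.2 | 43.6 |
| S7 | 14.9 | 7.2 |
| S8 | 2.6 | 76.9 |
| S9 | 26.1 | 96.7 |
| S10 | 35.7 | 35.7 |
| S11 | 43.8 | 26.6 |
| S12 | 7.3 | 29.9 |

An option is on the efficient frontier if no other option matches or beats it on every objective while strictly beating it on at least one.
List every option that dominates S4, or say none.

S2, S3, S5, S6, S7, S10, S11, S12

S2: read latency 14.2≤47.5, write latency 47.7≤55.5 — dominates S4.
S3: read latency 27.2≤47.5, write latency 13.6≤55.5 — dominates S4.
S5: read latency 8.7≤47.5, write latency 52.0≤55.5 — dominates S4.
S6: read latency 15.2≤47.5, write latency 43.6≤55.5 — dominates S4.
S7: read latency 14.9≤47.5, write latency 7.2≤55.5 — dominates S4.
S10: read latency 35.7≤47.5, write latency 35.7≤55.5 — dominates S4.
S11: read latency 43.8≤47.5, write latency 26.6≤55.5 — dominates S4.
S12: read latency 7.3≤47.5, write latency 29.9≤55.5 — dominates S4.
Others (S1, S8, S9) are each worse than S4 on at least one objective.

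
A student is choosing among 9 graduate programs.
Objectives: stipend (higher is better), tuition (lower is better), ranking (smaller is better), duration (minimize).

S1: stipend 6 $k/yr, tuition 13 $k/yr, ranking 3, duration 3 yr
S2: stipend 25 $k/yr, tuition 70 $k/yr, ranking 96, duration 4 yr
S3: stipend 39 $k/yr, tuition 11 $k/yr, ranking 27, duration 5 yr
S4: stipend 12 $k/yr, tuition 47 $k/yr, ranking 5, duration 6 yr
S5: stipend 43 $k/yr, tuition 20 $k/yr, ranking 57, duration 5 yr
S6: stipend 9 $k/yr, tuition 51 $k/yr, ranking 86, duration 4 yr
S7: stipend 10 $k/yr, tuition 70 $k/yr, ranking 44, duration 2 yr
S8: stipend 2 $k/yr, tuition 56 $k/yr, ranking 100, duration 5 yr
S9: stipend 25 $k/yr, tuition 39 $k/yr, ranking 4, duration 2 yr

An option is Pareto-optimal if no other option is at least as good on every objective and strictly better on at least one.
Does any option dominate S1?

No

S2: worse on tuition (70 vs 13).
S3: worse on ranking (27 vs 3).
S4: worse on tuition (47 vs 13).
S5: worse on tuition (20 vs 13).
S6: worse on tuition (51 vs 13).
S7: worse on tuition (70 vs 13).
S8: worse on stipend (2 vs 6).
S9: worse on tuition (39 vs 13).
No option is at least as good as S1 on every objective and strictly better on one.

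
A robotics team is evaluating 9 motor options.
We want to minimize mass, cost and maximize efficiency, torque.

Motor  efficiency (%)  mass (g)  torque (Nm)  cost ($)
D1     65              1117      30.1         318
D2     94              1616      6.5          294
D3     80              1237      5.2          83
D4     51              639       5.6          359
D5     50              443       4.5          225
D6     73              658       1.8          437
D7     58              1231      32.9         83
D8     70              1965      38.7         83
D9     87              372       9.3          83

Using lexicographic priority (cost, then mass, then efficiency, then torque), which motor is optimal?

D9

First minimize cost: best is 83, kept {D3, D7, D8, D9}.
Then minimize mass: best is 372, kept {D9}.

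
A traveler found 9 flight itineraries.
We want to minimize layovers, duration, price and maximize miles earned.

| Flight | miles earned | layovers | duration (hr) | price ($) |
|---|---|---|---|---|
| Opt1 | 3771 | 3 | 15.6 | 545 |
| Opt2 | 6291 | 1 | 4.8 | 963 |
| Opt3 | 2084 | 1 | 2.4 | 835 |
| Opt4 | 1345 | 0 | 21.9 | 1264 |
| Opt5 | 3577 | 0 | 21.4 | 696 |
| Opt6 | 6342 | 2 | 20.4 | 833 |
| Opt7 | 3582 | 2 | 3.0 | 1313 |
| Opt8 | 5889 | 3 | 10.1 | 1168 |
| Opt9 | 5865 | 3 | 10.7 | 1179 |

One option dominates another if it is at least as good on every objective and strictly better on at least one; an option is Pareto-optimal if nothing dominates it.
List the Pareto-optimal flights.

Opt1: not dominated (best price).
Opt2: not dominated.
Opt3: not dominated (best duration).
Opt4: dominated by Opt5 (miles earned 3577≥1345, layovers 0≤0, duration 21.4≤21.9, price 696≤1264).
Opt5: not dominated.
Opt6: not dominated (best miles earned).
Opt7: not dominated.
Opt8: dominated by Opt2 (miles earned 6291≥5889, layovers 1≤3, duration 4.8≤10.1, price 963≤1168).
Opt9: dominated by Opt2 (miles earned 6291≥5865, layovers 1≤3, duration 4.8≤10.7, price 963≤1179).

Opt1, Opt2, Opt3, Opt5, Opt6, Opt7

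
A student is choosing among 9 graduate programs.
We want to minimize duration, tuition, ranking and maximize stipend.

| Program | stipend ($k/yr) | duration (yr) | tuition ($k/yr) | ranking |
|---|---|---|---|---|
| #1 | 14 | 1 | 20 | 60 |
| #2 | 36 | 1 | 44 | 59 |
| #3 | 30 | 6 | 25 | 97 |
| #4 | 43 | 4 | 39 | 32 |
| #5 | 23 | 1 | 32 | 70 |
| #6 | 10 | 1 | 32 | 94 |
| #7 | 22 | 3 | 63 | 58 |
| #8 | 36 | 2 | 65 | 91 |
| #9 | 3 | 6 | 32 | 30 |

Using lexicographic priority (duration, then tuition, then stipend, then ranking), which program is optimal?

First minimize duration: best is 1, kept {#1, #2, #5, #6}.
Then minimize tuition: best is 20, kept {#1}.

#1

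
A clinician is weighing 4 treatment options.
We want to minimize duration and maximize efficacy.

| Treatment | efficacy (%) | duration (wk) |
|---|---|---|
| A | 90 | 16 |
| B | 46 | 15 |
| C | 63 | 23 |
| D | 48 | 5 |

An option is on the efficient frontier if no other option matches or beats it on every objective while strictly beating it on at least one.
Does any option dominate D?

A: worse on duration (16 vs 5).
B: worse on efficacy (46 vs 48).
C: worse on duration (23 vs 5).
No option is at least as good as D on every objective and strictly better on one.

No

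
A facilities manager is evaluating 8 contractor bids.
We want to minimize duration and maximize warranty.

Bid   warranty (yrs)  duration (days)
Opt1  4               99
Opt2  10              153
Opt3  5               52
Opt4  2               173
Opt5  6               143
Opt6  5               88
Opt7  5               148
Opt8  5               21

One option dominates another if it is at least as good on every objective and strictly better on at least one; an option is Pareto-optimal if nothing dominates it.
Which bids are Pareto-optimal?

Opt2, Opt5, Opt8

Opt1: dominated by Opt3 (warranty 5≥4, duration 52≤99).
Opt2: not dominated (best warranty).
Opt3: dominated by Opt8 (warranty 5≥5, duration 21≤52).
Opt4: dominated by Opt1 (warranty 4≥2, duration 99≤173).
Opt5: not dominated.
Opt6: dominated by Opt3 (warranty 5≥5, duration 52≤88).
Opt7: dominated by Opt3 (warranty 5≥5, duration 52≤148).
Opt8: not dominated (best duration).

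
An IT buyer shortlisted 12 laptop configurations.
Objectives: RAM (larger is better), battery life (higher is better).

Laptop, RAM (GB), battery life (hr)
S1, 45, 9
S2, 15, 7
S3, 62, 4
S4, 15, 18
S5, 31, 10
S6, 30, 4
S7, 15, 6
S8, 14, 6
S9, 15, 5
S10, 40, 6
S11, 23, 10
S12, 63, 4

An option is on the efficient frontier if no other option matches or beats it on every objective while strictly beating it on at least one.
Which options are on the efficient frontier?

S1: not dominated.
S2: dominated by S1 (RAM 45≥15, battery life 9≥7).
S3: dominated by S12 (RAM 63≥62, battery life 4≥4).
S4: not dominated (best battery life).
S5: not dominated.
S6: dominated by S1 (RAM 45≥30, battery life 9≥4).
S7: dominated by S1 (RAM 45≥15, battery life 9≥6).
S8: dominated by S1 (RAM 45≥14, battery life 9≥6).
S9: dominated by S1 (RAM 45≥15, battery life 9≥5).
S10: dominated by S1 (RAM 45≥40, battery life 9≥6).
S11: dominated by S5 (RAM 31≥23, battery life 10≥10).
S12: not dominated (best RAM).

S1, S4, S5, S12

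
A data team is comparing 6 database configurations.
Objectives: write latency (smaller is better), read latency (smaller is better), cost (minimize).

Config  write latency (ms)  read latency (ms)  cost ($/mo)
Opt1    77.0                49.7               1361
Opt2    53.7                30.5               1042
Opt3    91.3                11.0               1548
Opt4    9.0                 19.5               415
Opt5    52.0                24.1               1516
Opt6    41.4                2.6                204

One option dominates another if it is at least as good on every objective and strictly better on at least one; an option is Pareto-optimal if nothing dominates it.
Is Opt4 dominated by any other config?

No

Opt1: worse on write latency (77.0 vs 9.0).
Opt2: worse on write latency (53.7 vs 9.0).
Opt3: worse on write latency (91.3 vs 9.0).
Opt5: worse on write latency (52.0 vs 9.0).
Opt6: worse on write latency (41.4 vs 9.0).
No option is at least as good as Opt4 on every objective and strictly better on one.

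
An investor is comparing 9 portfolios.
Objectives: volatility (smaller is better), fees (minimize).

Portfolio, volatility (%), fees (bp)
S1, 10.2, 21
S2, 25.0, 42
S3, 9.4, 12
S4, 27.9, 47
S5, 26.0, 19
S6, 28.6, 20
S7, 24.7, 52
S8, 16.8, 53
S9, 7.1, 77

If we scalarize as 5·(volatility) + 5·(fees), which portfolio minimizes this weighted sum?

S3

S1: 5·10.2 + 5·21 = 156.0
S2: 5·25.0 + 5·42 = 335.0
S3: 5·9.4 + 5·12 = 107.0
S4: 5·27.9 + 5·47 = 374.5
S5: 5·26.0 + 5·19 = 225.0
S6: 5·28.6 + 5·20 = 243.0
S7: 5·24.7 + 5·52 = 383.5
S8: 5·16.8 + 5·53 = 349.0
S9: 5·7.1 + 5·77 = 420.5
Lowest: S3 at 107.0.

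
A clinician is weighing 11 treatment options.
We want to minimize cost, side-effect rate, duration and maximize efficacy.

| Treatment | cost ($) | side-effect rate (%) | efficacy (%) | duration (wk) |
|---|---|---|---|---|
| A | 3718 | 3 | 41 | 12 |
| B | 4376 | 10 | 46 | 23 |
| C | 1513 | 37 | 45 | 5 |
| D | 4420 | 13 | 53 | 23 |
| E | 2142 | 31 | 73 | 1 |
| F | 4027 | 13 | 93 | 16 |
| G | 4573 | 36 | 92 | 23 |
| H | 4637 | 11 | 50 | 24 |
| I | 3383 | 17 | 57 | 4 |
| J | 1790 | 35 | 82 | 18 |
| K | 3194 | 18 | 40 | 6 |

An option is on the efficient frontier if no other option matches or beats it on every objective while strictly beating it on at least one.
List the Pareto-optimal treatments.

A: not dominated (best side-effect rate).
B: not dominated.
C: not dominated (best cost).
D: dominated by F (cost 4027≤4420, side-effect rate 13≤13, efficacy 93≥53, duration 16≤23).
E: not dominated (best duration).
F: not dominated (best efficacy).
G: dominated by F (cost 4027≤4573, side-effect rate 13≤36, efficacy 93≥92, duration 16≤23).
H: not dominated.
I: not dominated.
J: not dominated.
K: not dominated.

A, B, C, E, F, H, I, J, K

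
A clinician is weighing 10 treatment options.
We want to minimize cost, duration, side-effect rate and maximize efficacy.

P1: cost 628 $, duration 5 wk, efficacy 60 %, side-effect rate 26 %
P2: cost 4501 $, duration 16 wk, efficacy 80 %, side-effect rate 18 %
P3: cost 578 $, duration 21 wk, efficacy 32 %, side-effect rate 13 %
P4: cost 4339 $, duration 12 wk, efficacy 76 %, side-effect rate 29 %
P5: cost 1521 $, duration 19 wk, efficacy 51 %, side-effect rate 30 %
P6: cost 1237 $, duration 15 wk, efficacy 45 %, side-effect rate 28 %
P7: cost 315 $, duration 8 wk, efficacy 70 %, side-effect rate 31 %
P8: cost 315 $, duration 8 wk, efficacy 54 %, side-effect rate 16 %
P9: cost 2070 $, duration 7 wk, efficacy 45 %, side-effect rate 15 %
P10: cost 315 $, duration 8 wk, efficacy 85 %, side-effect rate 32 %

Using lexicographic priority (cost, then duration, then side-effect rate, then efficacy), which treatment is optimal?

First minimize cost: best is 315, kept {P7, P8, P10}.
Then minimize duration: best is 8, kept {P7, P8, P10}.
Then minimize side-effect rate: best is 16, kept {P8}.

P8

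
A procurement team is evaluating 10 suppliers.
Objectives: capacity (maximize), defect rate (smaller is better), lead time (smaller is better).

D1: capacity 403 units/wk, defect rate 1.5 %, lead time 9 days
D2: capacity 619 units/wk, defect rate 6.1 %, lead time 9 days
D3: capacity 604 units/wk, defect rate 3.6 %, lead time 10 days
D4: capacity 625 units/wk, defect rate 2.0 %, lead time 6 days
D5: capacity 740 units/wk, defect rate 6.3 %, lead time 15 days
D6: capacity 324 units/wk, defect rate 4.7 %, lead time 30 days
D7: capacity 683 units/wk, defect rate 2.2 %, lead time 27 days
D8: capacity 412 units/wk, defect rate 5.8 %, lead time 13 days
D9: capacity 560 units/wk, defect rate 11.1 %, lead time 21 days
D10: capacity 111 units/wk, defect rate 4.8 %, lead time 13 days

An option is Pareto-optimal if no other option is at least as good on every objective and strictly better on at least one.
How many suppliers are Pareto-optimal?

4

D1: not dominated (best defect rate).
D2: dominated by D4 (capacity 625≥619, defect rate 2.0≤6.1, lead time 6≤9).
D3: dominated by D4 (capacity 625≥604, defect rate 2.0≤3.6, lead time 6≤10).
D4: not dominated (best lead time).
D5: not dominated (best capacity).
D6: dominated by D1 (capacity 403≥324, defect rate 1.5≤4.7, lead time 9≤30).
D7: not dominated.
D8: dominated by D3 (capacity 604≥412, defect rate 3.6≤5.8, lead time 10≤13).
D9: dominated by D2 (capacity 619≥560, defect rate 6.1≤11.1, lead time 9≤21).
D10: dominated by D1 (capacity 403≥111, defect rate 1.5≤4.8, lead time 9≤13).
Pareto-optimal: D1, D4, D5, D7 → 4.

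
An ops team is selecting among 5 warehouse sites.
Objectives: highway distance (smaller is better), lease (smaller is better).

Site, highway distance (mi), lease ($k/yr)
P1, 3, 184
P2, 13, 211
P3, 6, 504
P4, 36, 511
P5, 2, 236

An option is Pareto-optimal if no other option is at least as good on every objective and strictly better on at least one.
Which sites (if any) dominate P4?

P1, P2, P3, P5

P1: highway distance 3≤36, lease 184≤511 — dominates P4.
P2: highway distance 13≤36, lease 211≤511 — dominates P4.
P3: highway distance 6≤36, lease 504≤511 — dominates P4.
P5: highway distance 2≤36, lease 236≤511 — dominates P4.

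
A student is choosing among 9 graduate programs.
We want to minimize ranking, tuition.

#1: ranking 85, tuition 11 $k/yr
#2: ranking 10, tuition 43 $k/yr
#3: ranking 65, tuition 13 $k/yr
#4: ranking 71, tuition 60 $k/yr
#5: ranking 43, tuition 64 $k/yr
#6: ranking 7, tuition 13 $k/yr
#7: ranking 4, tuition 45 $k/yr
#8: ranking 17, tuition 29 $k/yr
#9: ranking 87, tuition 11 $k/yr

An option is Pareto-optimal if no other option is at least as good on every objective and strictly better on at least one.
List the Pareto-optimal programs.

#1: not dominated.
#2: dominated by #6 (ranking 7≤10, tuition 13≤43).
#3: dominated by #6 (ranking 7≤65, tuition 13≤13).
#4: dominated by #2 (ranking 10≤71, tuition 43≤60).
#5: dominated by #2 (ranking 10≤43, tuition 43≤64).
#6: not dominated.
#7: not dominated (best ranking).
#8: dominated by #6 (ranking 7≤17, tuition 13≤29).
#9: dominated by #1 (ranking 85≤87, tuition 11≤11).

#1, #6, #7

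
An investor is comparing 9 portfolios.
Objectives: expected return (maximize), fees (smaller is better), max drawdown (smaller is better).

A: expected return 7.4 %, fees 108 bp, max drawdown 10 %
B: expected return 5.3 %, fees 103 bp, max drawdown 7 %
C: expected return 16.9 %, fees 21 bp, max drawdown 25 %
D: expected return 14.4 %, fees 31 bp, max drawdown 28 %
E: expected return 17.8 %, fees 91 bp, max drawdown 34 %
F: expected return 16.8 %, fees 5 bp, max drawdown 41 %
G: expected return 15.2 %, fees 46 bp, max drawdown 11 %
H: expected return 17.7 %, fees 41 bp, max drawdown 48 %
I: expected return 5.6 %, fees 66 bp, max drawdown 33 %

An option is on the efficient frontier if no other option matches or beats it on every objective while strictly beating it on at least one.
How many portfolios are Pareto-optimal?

A: not dominated.
B: not dominated (best max drawdown).
C: not dominated.
D: dominated by C (expected return 16.9≥14.4, fees 21≤31, max drawdown 25≤28).
E: not dominated (best expected return).
F: not dominated (best fees).
G: not dominated.
H: not dominated.
I: dominated by C (expected return 16.9≥5.6, fees 21≤66, max drawdown 25≤33).
Pareto-optimal: A, B, C, E, F, G, H → 7.

7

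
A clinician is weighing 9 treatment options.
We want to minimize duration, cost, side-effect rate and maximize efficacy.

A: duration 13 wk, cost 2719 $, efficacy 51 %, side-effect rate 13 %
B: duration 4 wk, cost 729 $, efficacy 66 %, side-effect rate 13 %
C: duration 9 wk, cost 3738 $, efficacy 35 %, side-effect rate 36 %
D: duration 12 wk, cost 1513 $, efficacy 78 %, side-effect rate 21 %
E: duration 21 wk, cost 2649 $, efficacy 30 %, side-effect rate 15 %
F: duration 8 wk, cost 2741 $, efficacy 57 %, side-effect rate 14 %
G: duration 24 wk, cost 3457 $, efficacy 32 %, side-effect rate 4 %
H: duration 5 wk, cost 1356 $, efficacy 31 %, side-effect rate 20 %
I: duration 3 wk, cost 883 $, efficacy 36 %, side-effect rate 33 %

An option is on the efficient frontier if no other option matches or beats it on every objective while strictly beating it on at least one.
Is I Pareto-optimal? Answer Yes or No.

A: worse on duration (13 vs 3).
B: worse on duration (4 vs 3).
C: worse on duration (9 vs 3).
D: worse on duration (12 vs 3).
E: worse on duration (21 vs 3).
F: worse on duration (8 vs 3).
G: worse on duration (24 vs 3).
H: worse on duration (5 vs 3).
No option is at least as good as I on every objective and strictly better on one.

Yes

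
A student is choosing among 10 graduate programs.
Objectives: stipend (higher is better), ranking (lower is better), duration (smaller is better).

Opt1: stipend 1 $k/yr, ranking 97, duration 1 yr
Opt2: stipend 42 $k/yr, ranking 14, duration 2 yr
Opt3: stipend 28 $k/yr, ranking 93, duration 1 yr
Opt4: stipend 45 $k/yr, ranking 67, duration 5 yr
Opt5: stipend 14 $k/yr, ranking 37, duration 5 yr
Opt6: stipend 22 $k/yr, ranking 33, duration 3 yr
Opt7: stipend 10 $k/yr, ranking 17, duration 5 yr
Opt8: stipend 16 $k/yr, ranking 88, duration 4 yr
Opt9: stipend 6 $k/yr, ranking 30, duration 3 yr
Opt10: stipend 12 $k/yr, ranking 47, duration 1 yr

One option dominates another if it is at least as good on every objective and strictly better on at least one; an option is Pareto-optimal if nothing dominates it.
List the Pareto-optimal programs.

Opt1: dominated by Opt3 (stipend 28≥1, ranking 93≤97, duration 1≤1).
Opt2: not dominated (best ranking).
Opt3: not dominated.
Opt4: not dominated (best stipend).
Opt5: dominated by Opt2 (stipend 42≥14, ranking 14≤37, duration 2≤5).
Opt6: dominated by Opt2 (stipend 42≥22, ranking 14≤33, duration 2≤3).
Opt7: dominated by Opt2 (stipend 42≥10, ranking 14≤17, duration 2≤5).
Opt8: dominated by Opt2 (stipend 42≥16, ranking 14≤88, duration 2≤4).
Opt9: dominated by Opt2 (stipend 42≥6, ranking 14≤30, duration 2≤3).
Opt10: not dominated.

Opt2, Opt3, Opt4, Opt10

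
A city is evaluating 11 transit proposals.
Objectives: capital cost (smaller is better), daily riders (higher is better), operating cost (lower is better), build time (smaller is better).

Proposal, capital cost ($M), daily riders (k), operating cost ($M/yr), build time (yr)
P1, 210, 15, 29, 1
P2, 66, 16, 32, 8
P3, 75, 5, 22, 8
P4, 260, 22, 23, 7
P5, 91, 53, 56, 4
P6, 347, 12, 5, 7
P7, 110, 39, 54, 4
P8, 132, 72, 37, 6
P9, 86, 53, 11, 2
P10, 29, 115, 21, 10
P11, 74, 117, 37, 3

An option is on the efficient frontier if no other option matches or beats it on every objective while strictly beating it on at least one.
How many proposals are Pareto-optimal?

P1: not dominated (best build time).
P2: not dominated.
P3: not dominated.
P4: dominated by P9 (capital cost 86≤260, daily riders 53≥22, operating cost 11≤23, build time 2≤7).
P5: dominated by P9 (capital cost 86≤91, daily riders 53≥53, operating cost 11≤56, build time 2≤4).
P6: not dominated (best operating cost).
P7: dominated by P9 (capital cost 86≤110, daily riders 53≥39, operating cost 11≤54, build time 2≤4).
P8: dominated by P11 (capital cost 74≤132, daily riders 117≥72, operating cost 37≤37, build time 3≤6).
P9: not dominated.
P10: not dominated (best capital cost).
P11: not dominated (best daily riders).
Pareto-optimal: P1, P2, P3, P6, P9, P10, P11 → 7.

7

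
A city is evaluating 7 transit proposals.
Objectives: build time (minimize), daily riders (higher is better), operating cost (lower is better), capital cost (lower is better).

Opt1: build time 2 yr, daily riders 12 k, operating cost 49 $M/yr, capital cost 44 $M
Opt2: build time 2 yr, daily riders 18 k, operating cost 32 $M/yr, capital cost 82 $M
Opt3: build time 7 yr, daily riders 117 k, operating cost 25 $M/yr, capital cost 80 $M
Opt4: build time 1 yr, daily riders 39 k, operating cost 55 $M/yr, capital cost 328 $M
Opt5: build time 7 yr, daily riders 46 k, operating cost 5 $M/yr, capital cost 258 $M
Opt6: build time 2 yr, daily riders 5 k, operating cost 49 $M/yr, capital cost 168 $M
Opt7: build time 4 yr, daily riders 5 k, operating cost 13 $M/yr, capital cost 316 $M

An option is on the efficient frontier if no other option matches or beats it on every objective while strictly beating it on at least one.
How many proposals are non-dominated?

Opt1: not dominated (best capital cost).
Opt2: not dominated.
Opt3: not dominated (best daily riders).
Opt4: not dominated (best build time).
Opt5: not dominated (best operating cost).
Opt6: dominated by Opt1 (build time 2≤2, daily riders 12≥5, operating cost 49≤49, capital cost 44≤168).
Opt7: not dominated.
Pareto-optimal: Opt1, Opt2, Opt3, Opt4, Opt5, Opt7 → 6.

6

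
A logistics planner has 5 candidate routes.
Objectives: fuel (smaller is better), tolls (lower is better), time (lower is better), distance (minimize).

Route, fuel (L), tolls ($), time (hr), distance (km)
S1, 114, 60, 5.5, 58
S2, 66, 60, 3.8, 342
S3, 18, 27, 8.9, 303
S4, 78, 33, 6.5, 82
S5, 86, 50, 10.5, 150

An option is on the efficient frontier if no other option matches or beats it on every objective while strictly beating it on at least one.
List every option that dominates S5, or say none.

S4: fuel 78≤86, tolls 33≤50, time 6.5≤10.5, distance 82≤150 — dominates S5.
Others (S1, S2, S3) are each worse than S5 on at least one objective.

S4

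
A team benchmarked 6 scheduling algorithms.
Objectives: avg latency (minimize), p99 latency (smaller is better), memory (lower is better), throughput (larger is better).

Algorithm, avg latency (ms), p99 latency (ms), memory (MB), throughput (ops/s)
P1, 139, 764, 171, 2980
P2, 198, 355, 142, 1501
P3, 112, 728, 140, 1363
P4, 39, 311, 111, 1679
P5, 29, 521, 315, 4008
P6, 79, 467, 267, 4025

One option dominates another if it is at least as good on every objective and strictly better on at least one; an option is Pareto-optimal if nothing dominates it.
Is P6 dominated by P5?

P5 vs P6: P5 is worse on p99 latency (521 vs 467), so it does not dominate P6.

No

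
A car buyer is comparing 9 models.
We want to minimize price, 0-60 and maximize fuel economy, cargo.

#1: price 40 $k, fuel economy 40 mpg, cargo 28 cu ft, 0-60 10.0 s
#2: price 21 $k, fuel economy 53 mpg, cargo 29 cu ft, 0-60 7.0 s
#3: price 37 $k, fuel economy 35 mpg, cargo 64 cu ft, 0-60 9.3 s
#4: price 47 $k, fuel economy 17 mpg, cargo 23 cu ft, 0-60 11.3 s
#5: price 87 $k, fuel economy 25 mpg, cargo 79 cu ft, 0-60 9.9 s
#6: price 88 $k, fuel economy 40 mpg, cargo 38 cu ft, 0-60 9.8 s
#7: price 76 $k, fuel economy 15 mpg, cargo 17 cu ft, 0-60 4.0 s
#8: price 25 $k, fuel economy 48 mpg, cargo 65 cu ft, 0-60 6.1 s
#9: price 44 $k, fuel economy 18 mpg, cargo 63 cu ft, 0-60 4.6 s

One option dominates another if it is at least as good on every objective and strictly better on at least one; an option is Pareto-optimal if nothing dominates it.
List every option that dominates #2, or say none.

#1: worse on price (40 vs 21).
#3: worse on price (37 vs 21).
#4: worse on price (47 vs 21).
#5: worse on price (87 vs 21).
#6: worse on price (88 vs 21).
#7: worse on price (76 vs 21).
#8: worse on price (25 vs 21).
#9: worse on price (44 vs 21).
No option dominates #2.

none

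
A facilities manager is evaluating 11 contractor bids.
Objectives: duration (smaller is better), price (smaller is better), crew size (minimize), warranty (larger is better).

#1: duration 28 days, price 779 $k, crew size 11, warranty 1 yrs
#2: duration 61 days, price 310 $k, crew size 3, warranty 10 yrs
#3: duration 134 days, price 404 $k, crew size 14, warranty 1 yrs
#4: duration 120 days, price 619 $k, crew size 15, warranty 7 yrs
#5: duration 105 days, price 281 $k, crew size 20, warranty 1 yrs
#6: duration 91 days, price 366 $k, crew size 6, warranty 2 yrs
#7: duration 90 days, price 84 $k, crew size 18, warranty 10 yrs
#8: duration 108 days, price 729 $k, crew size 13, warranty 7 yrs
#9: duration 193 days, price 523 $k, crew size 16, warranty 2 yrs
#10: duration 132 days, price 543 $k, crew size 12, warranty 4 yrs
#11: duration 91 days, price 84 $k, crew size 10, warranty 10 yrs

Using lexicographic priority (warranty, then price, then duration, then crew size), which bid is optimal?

First maximize warranty: best is 10, kept {#2, #7, #11}.
Then minimize price: best is 84, kept {#7, #11}.
Then minimize duration: best is 90, kept {#7}.

#7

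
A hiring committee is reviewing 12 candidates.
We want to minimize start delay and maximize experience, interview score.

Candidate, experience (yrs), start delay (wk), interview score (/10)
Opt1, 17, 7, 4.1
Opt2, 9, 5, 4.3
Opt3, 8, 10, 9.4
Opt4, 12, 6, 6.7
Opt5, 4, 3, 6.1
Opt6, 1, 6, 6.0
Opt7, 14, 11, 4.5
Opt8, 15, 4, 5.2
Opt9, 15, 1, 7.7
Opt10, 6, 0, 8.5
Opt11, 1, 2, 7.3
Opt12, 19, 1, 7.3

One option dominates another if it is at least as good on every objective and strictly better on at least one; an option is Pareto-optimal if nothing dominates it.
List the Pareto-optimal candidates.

Opt3, Opt9, Opt10, Opt12

Opt1: dominated by Opt12 (experience 19≥17, start delay 1≤7, interview score 7.3≥4.1).
Opt2: dominated by Opt8 (experience 15≥9, start delay 4≤5, interview score 5.2≥4.3).
Opt3: not dominated (best interview score).
Opt4: dominated by Opt9 (experience 15≥12, start delay 1≤6, interview score 7.7≥6.7).
Opt5: dominated by Opt9 (experience 15≥4, start delay 1≤3, interview score 7.7≥6.1).
Opt6: dominated by Opt4 (experience 12≥1, start delay 6≤6, interview score 6.7≥6.0).
Opt7: dominated by Opt8 (experience 15≥14, start delay 4≤11, interview score 5.2≥4.5).
Opt8: dominated by Opt9 (experience 15≥15, start delay 1≤4, interview score 7.7≥5.2).
Opt9: not dominated.
Opt10: not dominated (best start delay).
Opt11: dominated by Opt9 (experience 15≥1, start delay 1≤2, interview score 7.7≥7.3).
Opt12: not dominated (best experience).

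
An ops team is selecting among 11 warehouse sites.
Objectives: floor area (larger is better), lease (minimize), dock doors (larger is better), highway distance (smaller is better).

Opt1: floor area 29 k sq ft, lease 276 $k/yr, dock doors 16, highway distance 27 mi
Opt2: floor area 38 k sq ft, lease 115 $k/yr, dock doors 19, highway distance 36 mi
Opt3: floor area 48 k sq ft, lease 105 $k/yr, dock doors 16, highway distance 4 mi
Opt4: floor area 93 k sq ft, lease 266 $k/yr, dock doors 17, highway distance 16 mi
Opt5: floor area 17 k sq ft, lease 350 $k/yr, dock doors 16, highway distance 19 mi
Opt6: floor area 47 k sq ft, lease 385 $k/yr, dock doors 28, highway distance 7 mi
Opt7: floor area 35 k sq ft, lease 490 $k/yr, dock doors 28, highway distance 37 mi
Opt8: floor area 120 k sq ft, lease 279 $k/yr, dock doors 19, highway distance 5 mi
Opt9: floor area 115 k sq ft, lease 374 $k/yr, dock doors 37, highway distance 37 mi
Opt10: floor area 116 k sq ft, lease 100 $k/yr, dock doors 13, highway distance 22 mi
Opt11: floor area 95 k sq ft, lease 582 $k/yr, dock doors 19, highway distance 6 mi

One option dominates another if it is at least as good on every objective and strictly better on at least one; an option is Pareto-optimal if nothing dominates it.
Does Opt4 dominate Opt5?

Opt4 vs Opt5: floor area 93≥17, lease 266≤350, dock doors 17≥16, highway distance 16≤19 — Opt4 is at least as good on every objective with at least one strict improvement.

Yes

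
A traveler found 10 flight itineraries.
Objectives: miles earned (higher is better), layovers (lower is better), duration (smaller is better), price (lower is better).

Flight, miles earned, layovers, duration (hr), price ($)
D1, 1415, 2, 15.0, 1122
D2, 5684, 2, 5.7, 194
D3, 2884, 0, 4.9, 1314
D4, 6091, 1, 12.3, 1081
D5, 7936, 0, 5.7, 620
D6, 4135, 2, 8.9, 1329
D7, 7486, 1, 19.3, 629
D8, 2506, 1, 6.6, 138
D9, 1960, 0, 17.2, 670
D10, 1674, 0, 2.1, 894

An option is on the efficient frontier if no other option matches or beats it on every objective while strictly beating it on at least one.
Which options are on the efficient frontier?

D1: dominated by D2 (miles earned 5684≥1415, layovers 2≤2, duration 5.7≤15.0, price 194≤1122).
D2: not dominated.
D3: not dominated.
D4: dominated by D5 (miles earned 7936≥6091, layovers 0≤1, duration 5.7≤12.3, price 620≤1081).
D5: not dominated (best miles earned).
D6: dominated by D2 (miles earned 5684≥4135, layovers 2≤2, duration 5.7≤8.9, price 194≤1329).
D7: dominated by D5 (miles earned 7936≥7486, layovers 0≤1, duration 5.7≤19.3, price 620≤629).
D8: not dominated (best price).
D9: dominated by D5 (miles earned 7936≥1960, layovers 0≤0, duration 5.7≤17.2, price 620≤670).
D10: not dominated (best duration).

D2, D3, D5, D8, D10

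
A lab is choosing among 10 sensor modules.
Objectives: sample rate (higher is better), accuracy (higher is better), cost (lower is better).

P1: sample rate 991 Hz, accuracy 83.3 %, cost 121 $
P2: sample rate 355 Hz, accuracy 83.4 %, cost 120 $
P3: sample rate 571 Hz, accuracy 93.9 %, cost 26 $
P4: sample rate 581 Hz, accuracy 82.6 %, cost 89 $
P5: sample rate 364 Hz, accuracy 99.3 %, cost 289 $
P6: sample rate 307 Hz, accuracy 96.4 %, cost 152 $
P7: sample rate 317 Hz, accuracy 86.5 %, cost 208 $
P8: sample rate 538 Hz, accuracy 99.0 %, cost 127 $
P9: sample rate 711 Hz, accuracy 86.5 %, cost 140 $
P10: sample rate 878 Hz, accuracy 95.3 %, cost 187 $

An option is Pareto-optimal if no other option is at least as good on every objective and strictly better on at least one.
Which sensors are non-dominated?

P1: not dominated (best sample rate).
P2: dominated by P3 (sample rate 571≥355, accuracy 93.9≥83.4, cost 26≤120).
P3: not dominated (best cost).
P4: not dominated.
P5: not dominated (best accuracy).
P6: dominated by P8 (sample rate 538≥307, accuracy 99.0≥96.4, cost 127≤152).
P7: dominated by P3 (sample rate 571≥317, accuracy 93.9≥86.5, cost 26≤208).
P8: not dominated.
P9: not dominated.
P10: not dominated.

P1, P3, P4, P5, P8, P9, P10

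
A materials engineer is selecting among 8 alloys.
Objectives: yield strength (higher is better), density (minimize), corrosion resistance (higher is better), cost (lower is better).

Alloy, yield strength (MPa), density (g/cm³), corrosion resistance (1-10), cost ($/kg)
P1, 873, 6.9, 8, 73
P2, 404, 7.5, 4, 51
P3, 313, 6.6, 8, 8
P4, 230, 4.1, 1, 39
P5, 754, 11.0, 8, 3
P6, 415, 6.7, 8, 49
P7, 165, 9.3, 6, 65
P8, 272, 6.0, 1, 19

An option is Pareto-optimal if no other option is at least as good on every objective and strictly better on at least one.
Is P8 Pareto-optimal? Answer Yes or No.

Yes

P1: worse on density (6.9 vs 6.0).
P2: worse on density (7.5 vs 6.0).
P3: worse on density (6.6 vs 6.0).
P4: worse on yield strength (230 vs 272).
P5: worse on density (11.0 vs 6.0).
P6: worse on density (6.7 vs 6.0).
P7: worse on yield strength (165 vs 272).
No option is at least as good as P8 on every objective and strictly better on one.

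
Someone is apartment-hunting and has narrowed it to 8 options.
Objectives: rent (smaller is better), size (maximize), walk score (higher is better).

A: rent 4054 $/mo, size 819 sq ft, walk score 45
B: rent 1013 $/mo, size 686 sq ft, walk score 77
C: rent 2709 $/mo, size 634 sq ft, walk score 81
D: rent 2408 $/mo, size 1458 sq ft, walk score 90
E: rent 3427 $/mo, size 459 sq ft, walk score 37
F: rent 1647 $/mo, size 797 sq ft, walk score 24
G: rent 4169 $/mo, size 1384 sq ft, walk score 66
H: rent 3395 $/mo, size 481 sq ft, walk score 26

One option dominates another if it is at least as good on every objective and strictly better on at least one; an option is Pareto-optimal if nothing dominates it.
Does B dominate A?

B vs A: B is worse on size (686 vs 819), so it does not dominate A.

No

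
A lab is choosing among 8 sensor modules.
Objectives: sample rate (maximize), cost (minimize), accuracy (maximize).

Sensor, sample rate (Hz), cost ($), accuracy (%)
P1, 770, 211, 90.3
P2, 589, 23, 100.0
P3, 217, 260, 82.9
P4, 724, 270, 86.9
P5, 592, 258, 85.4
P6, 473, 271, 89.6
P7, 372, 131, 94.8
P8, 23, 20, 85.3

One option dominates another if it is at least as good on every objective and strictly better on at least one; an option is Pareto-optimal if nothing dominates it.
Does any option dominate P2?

P1: worse on cost (211 vs 23).
P3: worse on sample rate (217 vs 589).
P4: worse on cost (270 vs 23).
P5: worse on cost (258 vs 23).
P6: worse on sample rate (473 vs 589).
P7: worse on sample rate (372 vs 589).
P8: worse on sample rate (23 vs 589).
No option is at least as good as P2 on every objective and strictly better on one.

No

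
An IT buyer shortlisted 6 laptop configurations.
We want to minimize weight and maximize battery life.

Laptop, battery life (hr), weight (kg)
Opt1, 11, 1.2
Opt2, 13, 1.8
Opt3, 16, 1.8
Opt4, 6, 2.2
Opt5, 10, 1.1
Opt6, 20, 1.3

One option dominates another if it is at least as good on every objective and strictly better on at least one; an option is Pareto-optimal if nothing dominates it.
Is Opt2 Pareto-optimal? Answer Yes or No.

Opt3 vs Opt2: battery life 16≥13, weight 1.8≤1.8 — Opt3 is at least as good on every objective and strictly better on at least one, so Opt3 dominates Opt2.

No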